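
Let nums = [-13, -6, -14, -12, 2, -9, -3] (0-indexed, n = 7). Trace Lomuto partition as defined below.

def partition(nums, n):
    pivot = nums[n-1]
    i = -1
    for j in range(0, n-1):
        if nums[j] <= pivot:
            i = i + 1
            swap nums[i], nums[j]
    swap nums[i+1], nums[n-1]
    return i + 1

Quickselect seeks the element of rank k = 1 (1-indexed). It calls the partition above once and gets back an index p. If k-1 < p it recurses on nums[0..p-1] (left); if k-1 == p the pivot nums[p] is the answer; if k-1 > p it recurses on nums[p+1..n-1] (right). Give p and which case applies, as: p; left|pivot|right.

pivot=-3, i=-1
j=0: -13≤-3, i=0, swap(0,0) ⇒ [-13, -6, -14, -12, 2, -9, -3]
j=1: -6≤-3, i=1, swap(1,1) ⇒ [-13, -6, -14, -12, 2, -9, -3]
j=2: -14≤-3, i=2, swap(2,2) ⇒ [-13, -6, -14, -12, 2, -9, -3]
j=3: -12≤-3, i=3, swap(3,3) ⇒ [-13, -6, -14, -12, 2, -9, -3]
j=4: 2>-3, skip
j=5: -9≤-3, i=4, swap(4,5) ⇒ [-13, -6, -14, -12, -9, 2, -3]
swap(5,6) ⇒ [-13, -6, -14, -12, -9, -3, 2]; return 5
p = 5; k-1 = 0 < 5 ⇒ left

5; left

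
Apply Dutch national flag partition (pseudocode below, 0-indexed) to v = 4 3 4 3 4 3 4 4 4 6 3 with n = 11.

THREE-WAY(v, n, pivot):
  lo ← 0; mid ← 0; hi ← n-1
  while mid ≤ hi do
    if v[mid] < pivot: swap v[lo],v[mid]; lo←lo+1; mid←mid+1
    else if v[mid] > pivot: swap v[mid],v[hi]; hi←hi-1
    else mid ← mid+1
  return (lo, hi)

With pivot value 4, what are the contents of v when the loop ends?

3 3 3 3 4 4 4 4 4 4 6

lo=0 mid=0 hi=10
4=4: mid=1
3<4: swap(0,1), lo=1 mid=2 ⇒ 3 4 4 3 4 3 4 4 4 6 3
4=4: mid=3
3<4: swap(1,3), lo=2 mid=4 ⇒ 3 3 4 4 4 3 4 4 4 6 3
4=4: mid=5
3<4: swap(2,5), lo=3 mid=6 ⇒ 3 3 3 4 4 4 4 4 4 6 3
4=4: mid=7
4=4: mid=8
4=4: mid=9
6>4: swap(9,10), hi=9 ⇒ 3 3 3 4 4 4 4 4 4 3 6
3<4: swap(3,9), lo=4 mid=10 ⇒ 3 3 3 3 4 4 4 4 4 4 6
done. lo=4 hi=9; v=3 3 3 3 4 4 4 4 4 4 6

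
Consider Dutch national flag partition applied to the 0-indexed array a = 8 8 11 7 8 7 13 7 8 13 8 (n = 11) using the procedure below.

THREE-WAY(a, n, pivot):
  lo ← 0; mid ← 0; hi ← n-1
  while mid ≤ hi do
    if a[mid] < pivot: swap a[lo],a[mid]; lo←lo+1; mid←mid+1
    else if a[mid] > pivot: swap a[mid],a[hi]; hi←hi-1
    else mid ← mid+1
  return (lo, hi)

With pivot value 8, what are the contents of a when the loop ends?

pivot = 8; lo=0, mid=0, hi=10
a[mid]=8=8: mid=1
a[mid]=8=8: mid=2
a[mid]=11>8: swap a[2],a[10]; hi=9 → 8 8 8 7 8 7 13 7 8 13 11
a[mid]=8=8: mid=3
a[mid]=7<8: swap a[0],a[3]; lo=1,mid=4 → 7 8 8 8 8 7 13 7 8 13 11
a[mid]=8=8: mid=5
a[mid]=7<8: swap a[1],a[5]; lo=2,mid=6 → 7 7 8 8 8 8 13 7 8 13 11
a[mid]=13>8: swap a[6],a[9]; hi=8 → 7 7 8 8 8 8 13 7 8 13 11
a[mid]=13>8: swap a[6],a[8]; hi=7 → 7 7 8 8 8 8 8 7 13 13 11
a[mid]=8=8: mid=7
a[mid]=7<8: swap a[2],a[7]; lo=3,mid=8 → 7 7 7 8 8 8 8 8 13 13 11
end: lo=3, hi=7; a = 7 7 7 8 8 8 8 8 13 13 11

7 7 7 8 8 8 8 8 13 13 11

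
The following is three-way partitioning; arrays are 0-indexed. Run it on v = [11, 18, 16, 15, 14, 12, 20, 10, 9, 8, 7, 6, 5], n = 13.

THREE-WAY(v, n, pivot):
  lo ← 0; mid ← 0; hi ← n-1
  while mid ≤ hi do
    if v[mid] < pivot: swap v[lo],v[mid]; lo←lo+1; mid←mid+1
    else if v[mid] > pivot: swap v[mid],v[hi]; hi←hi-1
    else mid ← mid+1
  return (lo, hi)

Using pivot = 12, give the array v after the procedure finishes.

[11, 5, 6, 7, 8, 9, 10, 12, 20, 14, 15, 16, 18]

lo=0 mid=0 hi=12
11<12: swap(0,0), lo=1 mid=1 ⇒ [11, 18, 16, 15, 14, 12, 20, 10, 9, 8, 7, 6, 5]
18>12: swap(1,12), hi=11 ⇒ [11, 5, 16, 15, 14, 12, 20, 10, 9, 8, 7, 6, 18]
5<12: swap(1,1), lo=2 mid=2 ⇒ [11, 5, 16, 15, 14, 12, 20, 10, 9, 8, 7, 6, 18]
16>12: swap(2,11), hi=10 ⇒ [11, 5, 6, 15, 14, 12, 20, 10, 9, 8, 7, 16, 18]
6<12: swap(2,2), lo=3 mid=3 ⇒ [11, 5, 6, 15, 14, 12, 20, 10, 9, 8, 7, 16, 18]
15>12: swap(3,10), hi=9 ⇒ [11, 5, 6, 7, 14, 12, 20, 10, 9, 8, 15, 16, 18]
7<12: swap(3,3), lo=4 mid=4 ⇒ [11, 5, 6, 7, 14, 12, 20, 10, 9, 8, 15, 16, 18]
14>12: swap(4,9), hi=8 ⇒ [11, 5, 6, 7, 8, 12, 20, 10, 9, 14, 15, 16, 18]
8<12: swap(4,4), lo=5 mid=5 ⇒ [11, 5, 6, 7, 8, 12, 20, 10, 9, 14, 15, 16, 18]
12=12: mid=6
20>12: swap(6,8), hi=7 ⇒ [11, 5, 6, 7, 8, 12, 9, 10, 20, 14, 15, 16, 18]
9<12: swap(5,6), lo=6 mid=7 ⇒ [11, 5, 6, 7, 8, 9, 12, 10, 20, 14, 15, 16, 18]
10<12: swap(6,7), lo=7 mid=8 ⇒ [11, 5, 6, 7, 8, 9, 10, 12, 20, 14, 15, 16, 18]
done. lo=7 hi=7; v=[11, 5, 6, 7, 8, 9, 10, 12, 20, 14, 15, 16, 18]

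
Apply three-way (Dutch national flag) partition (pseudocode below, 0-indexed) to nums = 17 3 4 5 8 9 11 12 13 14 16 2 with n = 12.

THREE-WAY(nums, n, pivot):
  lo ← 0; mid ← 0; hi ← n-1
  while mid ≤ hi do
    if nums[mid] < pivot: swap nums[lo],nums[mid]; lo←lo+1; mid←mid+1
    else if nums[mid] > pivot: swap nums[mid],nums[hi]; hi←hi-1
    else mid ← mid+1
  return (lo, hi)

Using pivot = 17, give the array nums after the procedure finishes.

3 4 5 8 9 11 12 13 14 16 2 17

lo=0 mid=0 hi=11
17=17: mid=1
3<17: swap(0,1), lo=1 mid=2 ⇒ 3 17 4 5 8 9 11 12 13 14 16 2
4<17: swap(1,2), lo=2 mid=3 ⇒ 3 4 17 5 8 9 11 12 13 14 16 2
5<17: swap(2,3), lo=3 mid=4 ⇒ 3 4 5 17 8 9 11 12 13 14 16 2
8<17: swap(3,4), lo=4 mid=5 ⇒ 3 4 5 8 17 9 11 12 13 14 16 2
9<17: swap(4,5), lo=5 mid=6 ⇒ 3 4 5 8 9 17 11 12 13 14 16 2
11<17: swap(5,6), lo=6 mid=7 ⇒ 3 4 5 8 9 11 17 12 13 14 16 2
12<17: swap(6,7), lo=7 mid=8 ⇒ 3 4 5 8 9 11 12 17 13 14 16 2
13<17: swap(7,8), lo=8 mid=9 ⇒ 3 4 5 8 9 11 12 13 17 14 16 2
14<17: swap(8,9), lo=9 mid=10 ⇒ 3 4 5 8 9 11 12 13 14 17 16 2
16<17: swap(9,10), lo=10 mid=11 ⇒ 3 4 5 8 9 11 12 13 14 16 17 2
2<17: swap(10,11), lo=11 mid=12 ⇒ 3 4 5 8 9 11 12 13 14 16 2 17
done. lo=11 hi=11; nums=3 4 5 8 9 11 12 13 14 16 2 17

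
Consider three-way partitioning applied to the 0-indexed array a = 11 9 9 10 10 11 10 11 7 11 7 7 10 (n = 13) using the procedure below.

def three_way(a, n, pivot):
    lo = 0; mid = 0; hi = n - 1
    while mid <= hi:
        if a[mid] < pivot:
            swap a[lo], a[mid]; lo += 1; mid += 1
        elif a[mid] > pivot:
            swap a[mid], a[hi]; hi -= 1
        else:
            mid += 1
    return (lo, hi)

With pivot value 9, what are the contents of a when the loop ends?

7 7 7 9 9 10 11 11 11 10 10 10 11

lo=0 mid=0 hi=12
11>9: swap(0,12), hi=11 ⇒ 10 9 9 10 10 11 10 11 7 11 7 7 11
10>9: swap(0,11), hi=10 ⇒ 7 9 9 10 10 11 10 11 7 11 7 10 11
7<9: swap(0,0), lo=1 mid=1 ⇒ 7 9 9 10 10 11 10 11 7 11 7 10 11
9=9: mid=2
9=9: mid=3
10>9: swap(3,10), hi=9 ⇒ 7 9 9 7 10 11 10 11 7 11 10 10 11
7<9: swap(1,3), lo=2 mid=4 ⇒ 7 7 9 9 10 11 10 11 7 11 10 10 11
10>9: swap(4,9), hi=8 ⇒ 7 7 9 9 11 11 10 11 7 10 10 10 11
11>9: swap(4,8), hi=7 ⇒ 7 7 9 9 7 11 10 11 11 10 10 10 11
7<9: swap(2,4), lo=3 mid=5 ⇒ 7 7 7 9 9 11 10 11 11 10 10 10 11
11>9: swap(5,7), hi=6 ⇒ 7 7 7 9 9 11 10 11 11 10 10 10 11
11>9: swap(5,6), hi=5 ⇒ 7 7 7 9 9 10 11 11 11 10 10 10 11
10>9: swap(5,5), hi=4 ⇒ 7 7 7 9 9 10 11 11 11 10 10 10 11
done. lo=3 hi=4; a=7 7 7 9 9 10 11 11 11 10 10 10 11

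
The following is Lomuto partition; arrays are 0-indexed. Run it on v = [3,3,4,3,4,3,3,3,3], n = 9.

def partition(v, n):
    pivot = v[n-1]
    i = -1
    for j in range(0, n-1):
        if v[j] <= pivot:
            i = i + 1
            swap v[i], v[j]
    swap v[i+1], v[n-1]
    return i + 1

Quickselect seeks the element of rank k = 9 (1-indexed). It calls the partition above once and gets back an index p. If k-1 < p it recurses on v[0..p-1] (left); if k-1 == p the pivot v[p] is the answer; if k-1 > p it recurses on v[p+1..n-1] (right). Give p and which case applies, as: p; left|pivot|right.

6; right

pivot=3, i=-1
j=0: 3≤3, i=0, swap(0,0) ⇒ [3,3,4,3,4,3,3,3,3]
j=1: 3≤3, i=1, swap(1,1) ⇒ [3,3,4,3,4,3,3,3,3]
j=2: 4>3, skip
j=3: 3≤3, i=2, swap(2,3) ⇒ [3,3,3,4,4,3,3,3,3]
j=4: 4>3, skip
j=5: 3≤3, i=3, swap(3,5) ⇒ [3,3,3,3,4,4,3,3,3]
j=6: 3≤3, i=4, swap(4,6) ⇒ [3,3,3,3,3,4,4,3,3]
j=7: 3≤3, i=5, swap(5,7) ⇒ [3,3,3,3,3,3,4,4,3]
swap(6,8) ⇒ [3,3,3,3,3,3,3,4,4]; return 6
p = 6; k-1 = 8 > 6 ⇒ right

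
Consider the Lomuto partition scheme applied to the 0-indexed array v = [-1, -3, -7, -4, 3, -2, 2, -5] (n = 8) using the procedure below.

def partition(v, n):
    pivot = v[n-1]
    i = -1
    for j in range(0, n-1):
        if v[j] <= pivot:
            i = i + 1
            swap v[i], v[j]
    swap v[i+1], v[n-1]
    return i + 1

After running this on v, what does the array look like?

pivot = v[7] = -5; i = -1
j=0: v[0]=-1 > -5 → no swap
j=1: v[1]=-3 > -5 → no swap
j=2: v[2]=-7 ≤ -5 → i=0, swap v[0],v[2] → [-7, -3, -1, -4, 3, -2, 2, -5]
j=3: v[3]=-4 > -5 → no swap
j=4: v[4]=3 > -5 → no swap
j=5: v[5]=-2 > -5 → no swap
j=6: v[6]=2 > -5 → no swap
final swap v[1],v[7] → [-7, -5, -1, -4, 3, -2, 2, -3]; return 1

[-7, -5, -1, -4, 3, -2, 2, -3]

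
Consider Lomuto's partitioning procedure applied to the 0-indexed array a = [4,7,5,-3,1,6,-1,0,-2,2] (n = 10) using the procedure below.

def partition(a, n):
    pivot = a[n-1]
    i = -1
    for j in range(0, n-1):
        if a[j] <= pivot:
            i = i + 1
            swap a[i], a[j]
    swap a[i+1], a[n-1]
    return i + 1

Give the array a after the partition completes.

[-3,1,-1,0,-2,2,5,4,7,6]

pivot=2, i=-1
j=0: 4>2, skip
j=1: 7>2, skip
j=2: 5>2, skip
j=3: -3≤2, i=0, swap(0,3) ⇒ [-3,7,5,4,1,6,-1,0,-2,2]
j=4: 1≤2, i=1, swap(1,4) ⇒ [-3,1,5,4,7,6,-1,0,-2,2]
j=5: 6>2, skip
j=6: -1≤2, i=2, swap(2,6) ⇒ [-3,1,-1,4,7,6,5,0,-2,2]
j=7: 0≤2, i=3, swap(3,7) ⇒ [-3,1,-1,0,7,6,5,4,-2,2]
j=8: -2≤2, i=4, swap(4,8) ⇒ [-3,1,-1,0,-2,6,5,4,7,2]
swap(5,9) ⇒ [-3,1,-1,0,-2,2,5,4,7,6]; return 5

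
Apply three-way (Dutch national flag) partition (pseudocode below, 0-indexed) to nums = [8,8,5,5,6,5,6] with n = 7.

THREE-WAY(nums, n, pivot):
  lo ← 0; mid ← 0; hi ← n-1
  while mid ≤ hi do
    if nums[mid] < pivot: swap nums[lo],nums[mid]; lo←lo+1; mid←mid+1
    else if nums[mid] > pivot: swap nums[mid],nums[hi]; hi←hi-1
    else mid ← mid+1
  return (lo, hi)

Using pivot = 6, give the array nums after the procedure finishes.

lo=0 mid=0 hi=6
8>6: swap(0,6), hi=5 ⇒ [6,8,5,5,6,5,8]
6=6: mid=1
8>6: swap(1,5), hi=4 ⇒ [6,5,5,5,6,8,8]
5<6: swap(0,1), lo=1 mid=2 ⇒ [5,6,5,5,6,8,8]
5<6: swap(1,2), lo=2 mid=3 ⇒ [5,5,6,5,6,8,8]
5<6: swap(2,3), lo=3 mid=4 ⇒ [5,5,5,6,6,8,8]
6=6: mid=5
done. lo=3 hi=4; nums=[5,5,5,6,6,8,8]

[5,5,5,6,6,8,8]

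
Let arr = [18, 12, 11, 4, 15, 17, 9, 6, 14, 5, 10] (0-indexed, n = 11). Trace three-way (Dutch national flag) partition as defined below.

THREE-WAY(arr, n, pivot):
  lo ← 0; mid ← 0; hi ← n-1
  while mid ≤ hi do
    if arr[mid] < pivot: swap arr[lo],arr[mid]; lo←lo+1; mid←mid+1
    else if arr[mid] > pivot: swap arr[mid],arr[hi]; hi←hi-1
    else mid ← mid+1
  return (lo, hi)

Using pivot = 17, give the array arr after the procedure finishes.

pivot = 17; lo=0, mid=0, hi=10
arr[mid]=18>17: swap arr[0],arr[10]; hi=9 → [10, 12, 11, 4, 15, 17, 9, 6, 14, 5, 18]
arr[mid]=10<17: swap arr[0],arr[0]; lo=1,mid=1 → [10, 12, 11, 4, 15, 17, 9, 6, 14, 5, 18]
arr[mid]=12<17: swap arr[1],arr[1]; lo=2,mid=2 → [10, 12, 11, 4, 15, 17, 9, 6, 14, 5, 18]
arr[mid]=11<17: swap arr[2],arr[2]; lo=3,mid=3 → [10, 12, 11, 4, 15, 17, 9, 6, 14, 5, 18]
arr[mid]=4<17: swap arr[3],arr[3]; lo=4,mid=4 → [10, 12, 11, 4, 15, 17, 9, 6, 14, 5, 18]
arr[mid]=15<17: swap arr[4],arr[4]; lo=5,mid=5 → [10, 12, 11, 4, 15, 17, 9, 6, 14, 5, 18]
arr[mid]=17=17: mid=6
arr[mid]=9<17: swap arr[5],arr[6]; lo=6,mid=7 → [10, 12, 11, 4, 15, 9, 17, 6, 14, 5, 18]
arr[mid]=6<17: swap arr[6],arr[7]; lo=7,mid=8 → [10, 12, 11, 4, 15, 9, 6, 17, 14, 5, 18]
arr[mid]=14<17: swap arr[7],arr[8]; lo=8,mid=9 → [10, 12, 11, 4, 15, 9, 6, 14, 17, 5, 18]
arr[mid]=5<17: swap arr[8],arr[9]; lo=9,mid=10 → [10, 12, 11, 4, 15, 9, 6, 14, 5, 17, 18]
end: lo=9, hi=9; arr = [10, 12, 11, 4, 15, 9, 6, 14, 5, 17, 18]

[10, 12, 11, 4, 15, 9, 6, 14, 5, 17, 18]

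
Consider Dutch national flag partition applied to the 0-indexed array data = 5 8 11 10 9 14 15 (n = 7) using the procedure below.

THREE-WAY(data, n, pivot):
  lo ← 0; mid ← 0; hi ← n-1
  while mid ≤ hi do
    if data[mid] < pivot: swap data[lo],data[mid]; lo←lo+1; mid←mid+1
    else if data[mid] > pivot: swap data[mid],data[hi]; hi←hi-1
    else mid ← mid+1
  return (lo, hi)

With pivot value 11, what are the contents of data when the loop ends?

pivot = 11; lo=0, mid=0, hi=6
data[mid]=5<11: swap data[0],data[0]; lo=1,mid=1 → 5 8 11 10 9 14 15
data[mid]=8<11: swap data[1],data[1]; lo=2,mid=2 → 5 8 11 10 9 14 15
data[mid]=11=11: mid=3
data[mid]=10<11: swap data[2],data[3]; lo=3,mid=4 → 5 8 10 11 9 14 15
data[mid]=9<11: swap data[3],data[4]; lo=4,mid=5 → 5 8 10 9 11 14 15
data[mid]=14>11: swap data[5],data[6]; hi=5 → 5 8 10 9 11 15 14
data[mid]=15>11: swap data[5],data[5]; hi=4 → 5 8 10 9 11 15 14
end: lo=4, hi=4; data = 5 8 10 9 11 15 14

5 8 10 9 11 15 14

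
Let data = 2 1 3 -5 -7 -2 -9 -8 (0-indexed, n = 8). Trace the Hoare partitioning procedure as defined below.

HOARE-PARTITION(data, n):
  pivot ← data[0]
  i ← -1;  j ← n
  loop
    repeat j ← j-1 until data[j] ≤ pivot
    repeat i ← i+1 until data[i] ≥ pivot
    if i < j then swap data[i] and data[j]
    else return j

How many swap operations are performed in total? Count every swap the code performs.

2

pivot=2
j stops at 7 (-8), i stops at 0 (2); swap ⇒ -8 1 3 -5 -7 -2 -9 2
j stops at 6 (-9), i stops at 2 (3); swap ⇒ -8 1 -9 -5 -7 -2 3 2
j stops at 5, i stops at 6; i≥j ⇒ return 5. data=-8 1 -9 -5 -7 -2 3 2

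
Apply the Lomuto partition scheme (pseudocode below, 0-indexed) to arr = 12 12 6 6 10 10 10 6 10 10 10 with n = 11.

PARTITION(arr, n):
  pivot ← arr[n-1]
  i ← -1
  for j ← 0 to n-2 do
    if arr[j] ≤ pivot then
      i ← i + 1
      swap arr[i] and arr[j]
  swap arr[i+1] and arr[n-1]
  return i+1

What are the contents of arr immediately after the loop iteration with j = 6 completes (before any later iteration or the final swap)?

6 6 10 10 10 12 12 6 10 10 10

pivot = arr[10] = 10; i = -1
j=0: arr[0]=12 > 10 → no swap
j=1: arr[1]=12 > 10 → no swap
j=2: arr[2]=6 ≤ 10 → i=0, swap arr[0],arr[2] → 6 12 12 6 10 10 10 6 10 10 10
j=3: arr[3]=6 ≤ 10 → i=1, swap arr[1],arr[3] → 6 6 12 12 10 10 10 6 10 10 10
j=4: arr[4]=10 ≤ 10 → i=2, swap arr[2],arr[4] → 6 6 10 12 12 10 10 6 10 10 10
j=5: arr[5]=10 ≤ 10 → i=3, swap arr[3],arr[5] → 6 6 10 10 12 12 10 6 10 10 10
j=6: arr[6]=10 ≤ 10 → i=4, swap arr[4],arr[6] → 6 6 10 10 10 12 12 6 10 10 10
(after j=6) arr = 6 6 10 10 10 12 12 6 10 10 10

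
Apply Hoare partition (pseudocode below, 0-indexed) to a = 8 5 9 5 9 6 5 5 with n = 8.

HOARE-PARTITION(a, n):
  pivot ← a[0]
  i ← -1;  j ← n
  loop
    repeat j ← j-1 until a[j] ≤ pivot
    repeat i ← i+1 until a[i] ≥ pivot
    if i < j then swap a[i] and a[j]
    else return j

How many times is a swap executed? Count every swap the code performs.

3

pivot=8
j stops at 7 (5), i stops at 0 (8); swap ⇒ 5 5 9 5 9 6 5 8
j stops at 6 (5), i stops at 2 (9); swap ⇒ 5 5 5 5 9 6 9 8
j stops at 5 (6), i stops at 4 (9); swap ⇒ 5 5 5 5 6 9 9 8
j stops at 4, i stops at 5; i≥j ⇒ return 4. a=5 5 5 5 6 9 9 8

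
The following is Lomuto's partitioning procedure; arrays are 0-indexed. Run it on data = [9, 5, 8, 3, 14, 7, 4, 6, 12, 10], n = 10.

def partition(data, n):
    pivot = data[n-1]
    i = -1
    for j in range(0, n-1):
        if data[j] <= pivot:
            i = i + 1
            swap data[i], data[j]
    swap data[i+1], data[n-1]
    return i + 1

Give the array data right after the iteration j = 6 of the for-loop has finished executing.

pivot = data[9] = 10; i = -1
j=0: data[0]=9 ≤ 10 → i=0, swap data[0],data[0] (no change) → [9, 5, 8, 3, 14, 7, 4, 6, 12, 10]
j=1: data[1]=5 ≤ 10 → i=1, swap data[1],data[1] (no change) → [9, 5, 8, 3, 14, 7, 4, 6, 12, 10]
j=2: data[2]=8 ≤ 10 → i=2, swap data[2],data[2] (no change) → [9, 5, 8, 3, 14, 7, 4, 6, 12, 10]
j=3: data[3]=3 ≤ 10 → i=3, swap data[3],data[3] (no change) → [9, 5, 8, 3, 14, 7, 4, 6, 12, 10]
j=4: data[4]=14 > 10 → no swap
j=5: data[5]=7 ≤ 10 → i=4, swap data[4],data[5] → [9, 5, 8, 3, 7, 14, 4, 6, 12, 10]
j=6: data[6]=4 ≤ 10 → i=5, swap data[5],data[6] → [9, 5, 8, 3, 7, 4, 14, 6, 12, 10]
(after j=6) data = [9, 5, 8, 3, 7, 4, 14, 6, 12, 10]

[9, 5, 8, 3, 7, 4, 14, 6, 12, 10]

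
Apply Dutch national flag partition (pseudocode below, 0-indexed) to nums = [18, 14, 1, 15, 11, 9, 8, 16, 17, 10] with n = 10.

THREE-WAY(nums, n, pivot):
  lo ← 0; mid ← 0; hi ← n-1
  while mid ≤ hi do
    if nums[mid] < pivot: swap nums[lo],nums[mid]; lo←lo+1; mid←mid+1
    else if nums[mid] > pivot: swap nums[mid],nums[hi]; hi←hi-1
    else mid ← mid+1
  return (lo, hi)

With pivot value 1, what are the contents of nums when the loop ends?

[1, 14, 15, 11, 9, 8, 16, 17, 10, 18]

lo=0 mid=0 hi=9
18>1: swap(0,9), hi=8 ⇒ [10, 14, 1, 15, 11, 9, 8, 16, 17, 18]
10>1: swap(0,8), hi=7 ⇒ [17, 14, 1, 15, 11, 9, 8, 16, 10, 18]
17>1: swap(0,7), hi=6 ⇒ [16, 14, 1, 15, 11, 9, 8, 17, 10, 18]
16>1: swap(0,6), hi=5 ⇒ [8, 14, 1, 15, 11, 9, 16, 17, 10, 18]
8>1: swap(0,5), hi=4 ⇒ [9, 14, 1, 15, 11, 8, 16, 17, 10, 18]
9>1: swap(0,4), hi=3 ⇒ [11, 14, 1, 15, 9, 8, 16, 17, 10, 18]
11>1: swap(0,3), hi=2 ⇒ [15, 14, 1, 11, 9, 8, 16, 17, 10, 18]
15>1: swap(0,2), hi=1 ⇒ [1, 14, 15, 11, 9, 8, 16, 17, 10, 18]
1=1: mid=1
14>1: swap(1,1), hi=0 ⇒ [1, 14, 15, 11, 9, 8, 16, 17, 10, 18]
done. lo=0 hi=0; nums=[1, 14, 15, 11, 9, 8, 16, 17, 10, 18]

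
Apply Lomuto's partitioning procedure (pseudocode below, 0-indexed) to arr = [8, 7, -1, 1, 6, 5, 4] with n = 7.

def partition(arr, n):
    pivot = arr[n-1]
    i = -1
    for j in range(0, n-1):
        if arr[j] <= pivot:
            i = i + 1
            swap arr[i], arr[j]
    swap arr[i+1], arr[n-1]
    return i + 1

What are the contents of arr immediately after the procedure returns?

pivot = arr[6] = 4; i = -1
j=0: arr[0]=8 > 4 → no swap
j=1: arr[1]=7 > 4 → no swap
j=2: arr[2]=-1 ≤ 4 → i=0, swap arr[0],arr[2] → [-1, 7, 8, 1, 6, 5, 4]
j=3: arr[3]=1 ≤ 4 → i=1, swap arr[1],arr[3] → [-1, 1, 8, 7, 6, 5, 4]
j=4: arr[4]=6 > 4 → no swap
j=5: arr[5]=5 > 4 → no swap
final swap arr[2],arr[6] → [-1, 1, 4, 7, 6, 5, 8]; return 2

[-1, 1, 4, 7, 6, 5, 8]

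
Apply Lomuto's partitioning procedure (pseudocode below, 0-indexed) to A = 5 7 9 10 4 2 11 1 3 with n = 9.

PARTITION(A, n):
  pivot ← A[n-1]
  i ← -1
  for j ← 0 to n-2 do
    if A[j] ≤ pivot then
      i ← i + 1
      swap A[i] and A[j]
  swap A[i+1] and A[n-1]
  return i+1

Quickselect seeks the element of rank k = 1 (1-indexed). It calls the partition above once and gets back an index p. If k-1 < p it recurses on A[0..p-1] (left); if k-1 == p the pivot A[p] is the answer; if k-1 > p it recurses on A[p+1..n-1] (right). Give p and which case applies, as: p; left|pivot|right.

pivot=3, i=-1
j=0: 5>3, skip
j=1: 7>3, skip
j=2: 9>3, skip
j=3: 10>3, skip
j=4: 4>3, skip
j=5: 2≤3, i=0, swap(0,5) ⇒ 2 7 9 10 4 5 11 1 3
j=6: 11>3, skip
j=7: 1≤3, i=1, swap(1,7) ⇒ 2 1 9 10 4 5 11 7 3
swap(2,8) ⇒ 2 1 3 10 4 5 11 7 9; return 2
p = 2; k-1 = 0 < 2 ⇒ left

2; left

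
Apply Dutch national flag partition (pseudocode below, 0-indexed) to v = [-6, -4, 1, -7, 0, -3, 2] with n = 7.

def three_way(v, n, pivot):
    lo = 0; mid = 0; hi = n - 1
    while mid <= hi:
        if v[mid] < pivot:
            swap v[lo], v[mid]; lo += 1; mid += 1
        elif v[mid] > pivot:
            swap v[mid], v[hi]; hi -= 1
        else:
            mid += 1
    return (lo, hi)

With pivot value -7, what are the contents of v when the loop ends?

[-7, 1, -4, 0, -3, 2, -6]

lo=0 mid=0 hi=6
-6>-7: swap(0,6), hi=5 ⇒ [2, -4, 1, -7, 0, -3, -6]
2>-7: swap(0,5), hi=4 ⇒ [-3, -4, 1, -7, 0, 2, -6]
-3>-7: swap(0,4), hi=3 ⇒ [0, -4, 1, -7, -3, 2, -6]
0>-7: swap(0,3), hi=2 ⇒ [-7, -4, 1, 0, -3, 2, -6]
-7=-7: mid=1
-4>-7: swap(1,2), hi=1 ⇒ [-7, 1, -4, 0, -3, 2, -6]
1>-7: swap(1,1), hi=0 ⇒ [-7, 1, -4, 0, -3, 2, -6]
done. lo=0 hi=0; v=[-7, 1, -4, 0, -3, 2, -6]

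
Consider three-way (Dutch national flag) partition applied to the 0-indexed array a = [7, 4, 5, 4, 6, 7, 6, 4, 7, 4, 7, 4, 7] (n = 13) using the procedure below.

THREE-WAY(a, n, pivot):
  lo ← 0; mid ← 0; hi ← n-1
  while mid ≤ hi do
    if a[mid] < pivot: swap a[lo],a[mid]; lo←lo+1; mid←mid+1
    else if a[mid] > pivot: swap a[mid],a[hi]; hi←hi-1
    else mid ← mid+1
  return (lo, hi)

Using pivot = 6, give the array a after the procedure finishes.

[4, 4, 5, 4, 4, 4, 6, 6, 7, 7, 7, 7, 7]

lo=0 mid=0 hi=12
7>6: swap(0,12), hi=11 ⇒ [7, 4, 5, 4, 6, 7, 6, 4, 7, 4, 7, 4, 7]
7>6: swap(0,11), hi=10 ⇒ [4, 4, 5, 4, 6, 7, 6, 4, 7, 4, 7, 7, 7]
4<6: swap(0,0), lo=1 mid=1 ⇒ [4, 4, 5, 4, 6, 7, 6, 4, 7, 4, 7, 7, 7]
4<6: swap(1,1), lo=2 mid=2 ⇒ [4, 4, 5, 4, 6, 7, 6, 4, 7, 4, 7, 7, 7]
5<6: swap(2,2), lo=3 mid=3 ⇒ [4, 4, 5, 4, 6, 7, 6, 4, 7, 4, 7, 7, 7]
4<6: swap(3,3), lo=4 mid=4 ⇒ [4, 4, 5, 4, 6, 7, 6, 4, 7, 4, 7, 7, 7]
6=6: mid=5
7>6: swap(5,10), hi=9 ⇒ [4, 4, 5, 4, 6, 7, 6, 4, 7, 4, 7, 7, 7]
7>6: swap(5,9), hi=8 ⇒ [4, 4, 5, 4, 6, 4, 6, 4, 7, 7, 7, 7, 7]
4<6: swap(4,5), lo=5 mid=6 ⇒ [4, 4, 5, 4, 4, 6, 6, 4, 7, 7, 7, 7, 7]
6=6: mid=7
4<6: swap(5,7), lo=6 mid=8 ⇒ [4, 4, 5, 4, 4, 4, 6, 6, 7, 7, 7, 7, 7]
7>6: swap(8,8), hi=7 ⇒ [4, 4, 5, 4, 4, 4, 6, 6, 7, 7, 7, 7, 7]
done. lo=6 hi=7; a=[4, 4, 5, 4, 4, 4, 6, 6, 7, 7, 7, 7, 7]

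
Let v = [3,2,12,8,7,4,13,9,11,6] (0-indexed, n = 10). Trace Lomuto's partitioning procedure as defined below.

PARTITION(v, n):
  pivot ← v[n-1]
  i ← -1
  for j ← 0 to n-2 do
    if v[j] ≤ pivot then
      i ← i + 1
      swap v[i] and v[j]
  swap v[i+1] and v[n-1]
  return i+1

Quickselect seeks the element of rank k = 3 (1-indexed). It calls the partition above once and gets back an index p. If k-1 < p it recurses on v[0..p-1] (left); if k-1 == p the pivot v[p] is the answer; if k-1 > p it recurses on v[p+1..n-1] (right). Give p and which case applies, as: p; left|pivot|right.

pivot = v[9] = 6; i = -1
j=0: v[0]=3 ≤ 6 → i=0, swap v[0],v[0] (no change) → [3,2,12,8,7,4,13,9,11,6]
j=1: v[1]=2 ≤ 6 → i=1, swap v[1],v[1] (no change) → [3,2,12,8,7,4,13,9,11,6]
j=2: v[2]=12 > 6 → no swap
j=3: v[3]=8 > 6 → no swap
j=4: v[4]=7 > 6 → no swap
j=5: v[5]=4 ≤ 6 → i=2, swap v[2],v[5] → [3,2,4,8,7,12,13,9,11,6]
j=6: v[6]=13 > 6 → no swap
j=7: v[7]=9 > 6 → no swap
j=8: v[8]=11 > 6 → no swap
final swap v[3],v[9] → [3,2,4,6,7,12,13,9,11,8]; return 3
p = 3; k-1 = 2 < 3 ⇒ left

3; left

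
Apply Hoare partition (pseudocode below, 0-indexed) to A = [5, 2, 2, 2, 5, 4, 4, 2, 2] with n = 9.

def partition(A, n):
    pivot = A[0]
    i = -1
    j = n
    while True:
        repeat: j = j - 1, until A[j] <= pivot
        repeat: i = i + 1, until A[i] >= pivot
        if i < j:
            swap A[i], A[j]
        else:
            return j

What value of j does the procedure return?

6

pivot=5
j stops at 8 (2), i stops at 0 (5); swap ⇒ [2, 2, 2, 2, 5, 4, 4, 2, 5]
j stops at 7 (2), i stops at 4 (5); swap ⇒ [2, 2, 2, 2, 2, 4, 4, 5, 5]
j stops at 6, i stops at 7; i≥j ⇒ return 6. A=[2, 2, 2, 2, 2, 4, 4, 5, 5]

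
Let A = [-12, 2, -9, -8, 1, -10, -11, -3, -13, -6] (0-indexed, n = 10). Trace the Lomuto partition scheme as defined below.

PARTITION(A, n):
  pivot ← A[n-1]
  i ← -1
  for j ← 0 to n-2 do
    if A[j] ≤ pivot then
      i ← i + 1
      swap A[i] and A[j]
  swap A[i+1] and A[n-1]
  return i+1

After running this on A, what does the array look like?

[-12, -9, -8, -10, -11, -13, -6, -3, 2, 1]

pivot = A[9] = -6; i = -1
j=0: A[0]=-12 ≤ -6 → i=0, swap A[0],A[0] (no change) → [-12, 2, -9, -8, 1, -10, -11, -3, -13, -6]
j=1: A[1]=2 > -6 → no swap
j=2: A[2]=-9 ≤ -6 → i=1, swap A[1],A[2] → [-12, -9, 2, -8, 1, -10, -11, -3, -13, -6]
j=3: A[3]=-8 ≤ -6 → i=2, swap A[2],A[3] → [-12, -9, -8, 2, 1, -10, -11, -3, -13, -6]
j=4: A[4]=1 > -6 → no swap
j=5: A[5]=-10 ≤ -6 → i=3, swap A[3],A[5] → [-12, -9, -8, -10, 1, 2, -11, -3, -13, -6]
j=6: A[6]=-11 ≤ -6 → i=4, swap A[4],A[6] → [-12, -9, -8, -10, -11, 2, 1, -3, -13, -6]
j=7: A[7]=-3 > -6 → no swap
j=8: A[8]=-13 ≤ -6 → i=5, swap A[5],A[8] → [-12, -9, -8, -10, -11, -13, 1, -3, 2, -6]
final swap A[6],A[9] → [-12, -9, -8, -10, -11, -13, -6, -3, 2, 1]; return 6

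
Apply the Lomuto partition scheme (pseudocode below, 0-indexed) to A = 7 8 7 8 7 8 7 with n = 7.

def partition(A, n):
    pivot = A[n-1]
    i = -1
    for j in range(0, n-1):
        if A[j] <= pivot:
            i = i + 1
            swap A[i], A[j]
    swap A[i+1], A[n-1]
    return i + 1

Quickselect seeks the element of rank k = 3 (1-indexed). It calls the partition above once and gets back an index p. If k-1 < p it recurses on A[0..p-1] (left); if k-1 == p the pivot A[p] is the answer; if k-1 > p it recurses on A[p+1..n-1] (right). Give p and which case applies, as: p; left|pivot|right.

pivot=7, i=-1
j=0: 7≤7, i=0, swap(0,0) ⇒ 7 8 7 8 7 8 7
j=1: 8>7, skip
j=2: 7≤7, i=1, swap(1,2) ⇒ 7 7 8 8 7 8 7
j=3: 8>7, skip
j=4: 7≤7, i=2, swap(2,4) ⇒ 7 7 7 8 8 8 7
j=5: 8>7, skip
swap(3,6) ⇒ 7 7 7 7 8 8 8; return 3
p = 3; k-1 = 2 < 3 ⇒ left

3; left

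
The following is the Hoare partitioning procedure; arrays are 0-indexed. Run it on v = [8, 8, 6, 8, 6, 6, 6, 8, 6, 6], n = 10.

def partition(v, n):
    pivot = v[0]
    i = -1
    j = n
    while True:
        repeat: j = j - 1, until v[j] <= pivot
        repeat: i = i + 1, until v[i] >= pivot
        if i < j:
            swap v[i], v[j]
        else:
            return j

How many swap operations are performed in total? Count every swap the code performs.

3

pivot=8
j stops at 9 (6), i stops at 0 (8); swap ⇒ [6, 8, 6, 8, 6, 6, 6, 8, 6, 8]
j stops at 8 (6), i stops at 1 (8); swap ⇒ [6, 6, 6, 8, 6, 6, 6, 8, 8, 8]
j stops at 7 (8), i stops at 3 (8); swap ⇒ [6, 6, 6, 8, 6, 6, 6, 8, 8, 8]
j stops at 6, i stops at 7; i≥j ⇒ return 6. v=[6, 6, 6, 8, 6, 6, 6, 8, 8, 8]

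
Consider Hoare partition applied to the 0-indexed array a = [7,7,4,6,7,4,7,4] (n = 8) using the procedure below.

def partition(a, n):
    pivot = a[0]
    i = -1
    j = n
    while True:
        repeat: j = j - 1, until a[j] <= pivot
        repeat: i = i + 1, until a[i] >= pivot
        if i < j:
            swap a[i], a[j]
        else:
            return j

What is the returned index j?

4

pivot = a[0] = 7; i = -1, j = 8
j→7 (a[7]=4≤7), i→0 (a[0]=7≥7); i<j, swap → [4,7,4,6,7,4,7,7]
j→6 (a[6]=7≤7), i→1 (a[1]=7≥7); i<j, swap → [4,7,4,6,7,4,7,7]
j→5 (a[5]=4≤7), i→4 (a[4]=7≥7); i<j, swap → [4,7,4,6,4,7,7,7]
j→4, i→5; i≥j, return j=4. a = [4,7,4,6,4,7,7,7]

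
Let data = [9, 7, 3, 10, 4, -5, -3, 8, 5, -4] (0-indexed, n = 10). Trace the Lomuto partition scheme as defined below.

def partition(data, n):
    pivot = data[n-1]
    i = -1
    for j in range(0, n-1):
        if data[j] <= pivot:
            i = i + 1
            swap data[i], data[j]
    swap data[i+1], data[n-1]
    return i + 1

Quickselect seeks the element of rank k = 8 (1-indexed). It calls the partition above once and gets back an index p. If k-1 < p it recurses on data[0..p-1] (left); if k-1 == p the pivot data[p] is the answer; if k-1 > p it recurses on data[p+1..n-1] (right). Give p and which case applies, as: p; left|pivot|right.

pivot = data[9] = -4; i = -1
j=0: data[0]=9 > -4 → no swap
j=1: data[1]=7 > -4 → no swap
j=2: data[2]=3 > -4 → no swap
j=3: data[3]=10 > -4 → no swap
j=4: data[4]=4 > -4 → no swap
j=5: data[5]=-5 ≤ -4 → i=0, swap data[0],data[5] → [-5, 7, 3, 10, 4, 9, -3, 8, 5, -4]
j=6: data[6]=-3 > -4 → no swap
j=7: data[7]=8 > -4 → no swap
j=8: data[8]=5 > -4 → no swap
final swap data[1],data[9] → [-5, -4, 3, 10, 4, 9, -3, 8, 5, 7]; return 1
p = 1; k-1 = 7 > 1 ⇒ right

1; right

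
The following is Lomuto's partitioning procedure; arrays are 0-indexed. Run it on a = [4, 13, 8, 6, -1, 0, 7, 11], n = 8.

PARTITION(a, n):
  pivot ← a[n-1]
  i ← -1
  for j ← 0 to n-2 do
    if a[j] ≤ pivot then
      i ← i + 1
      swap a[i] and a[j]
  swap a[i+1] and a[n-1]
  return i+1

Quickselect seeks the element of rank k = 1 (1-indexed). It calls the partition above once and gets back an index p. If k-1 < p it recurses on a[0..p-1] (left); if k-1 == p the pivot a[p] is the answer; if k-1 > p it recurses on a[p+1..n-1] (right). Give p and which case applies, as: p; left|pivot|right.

6; left

pivot = a[7] = 11; i = -1
j=0: a[0]=4 ≤ 11 → i=0, swap a[0],a[0] (no change) → [4, 13, 8, 6, -1, 0, 7, 11]
j=1: a[1]=13 > 11 → no swap
j=2: a[2]=8 ≤ 11 → i=1, swap a[1],a[2] → [4, 8, 13, 6, -1, 0, 7, 11]
j=3: a[3]=6 ≤ 11 → i=2, swap a[2],a[3] → [4, 8, 6, 13, -1, 0, 7, 11]
j=4: a[4]=-1 ≤ 11 → i=3, swap a[3],a[4] → [4, 8, 6, -1, 13, 0, 7, 11]
j=5: a[5]=0 ≤ 11 → i=4, swap a[4],a[5] → [4, 8, 6, -1, 0, 13, 7, 11]
j=6: a[6]=7 ≤ 11 → i=5, swap a[5],a[6] → [4, 8, 6, -1, 0, 7, 13, 11]
final swap a[6],a[7] → [4, 8, 6, -1, 0, 7, 11, 13]; return 6
p = 6; k-1 = 0 < 6 ⇒ left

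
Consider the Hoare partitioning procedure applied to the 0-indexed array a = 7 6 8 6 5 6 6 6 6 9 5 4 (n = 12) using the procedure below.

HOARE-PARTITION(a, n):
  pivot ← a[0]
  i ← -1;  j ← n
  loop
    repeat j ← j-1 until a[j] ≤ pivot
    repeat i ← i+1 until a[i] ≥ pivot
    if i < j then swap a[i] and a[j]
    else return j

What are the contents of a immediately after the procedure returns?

4 6 5 6 5 6 6 6 6 9 8 7

pivot = a[0] = 7; i = -1, j = 12
j→11 (a[11]=4≤7), i→0 (a[0]=7≥7); i<j, swap → 4 6 8 6 5 6 6 6 6 9 5 7
j→10 (a[10]=5≤7), i→2 (a[2]=8≥7); i<j, swap → 4 6 5 6 5 6 6 6 6 9 8 7
j→8, i→9; i≥j, return j=8. a = 4 6 5 6 5 6 6 6 6 9 8 7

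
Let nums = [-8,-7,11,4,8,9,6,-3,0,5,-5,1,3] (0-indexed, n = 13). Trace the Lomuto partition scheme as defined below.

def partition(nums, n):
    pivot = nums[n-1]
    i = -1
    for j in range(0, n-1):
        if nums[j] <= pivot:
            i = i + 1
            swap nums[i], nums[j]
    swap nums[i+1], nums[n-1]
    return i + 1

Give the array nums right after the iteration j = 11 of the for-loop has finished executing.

pivot=3, i=-1
j=0: -8≤3, i=0, swap(0,0) ⇒ [-8,-7,11,4,8,9,6,-3,0,5,-5,1,3]
j=1: -7≤3, i=1, swap(1,1) ⇒ [-8,-7,11,4,8,9,6,-3,0,5,-5,1,3]
j=2: 11>3, skip
j=3: 4>3, skip
j=4: 8>3, skip
j=5: 9>3, skip
j=6: 6>3, skip
j=7: -3≤3, i=2, swap(2,7) ⇒ [-8,-7,-3,4,8,9,6,11,0,5,-5,1,3]
j=8: 0≤3, i=3, swap(3,8) ⇒ [-8,-7,-3,0,8,9,6,11,4,5,-5,1,3]
j=9: 5>3, skip
j=10: -5≤3, i=4, swap(4,10) ⇒ [-8,-7,-3,0,-5,9,6,11,4,5,8,1,3]
j=11: 1≤3, i=5, swap(5,11) ⇒ [-8,-7,-3,0,-5,1,6,11,4,5,8,9,3]
(after j=11) nums = [-8,-7,-3,0,-5,1,6,11,4,5,8,9,3]

[-8,-7,-3,0,-5,1,6,11,4,5,8,9,3]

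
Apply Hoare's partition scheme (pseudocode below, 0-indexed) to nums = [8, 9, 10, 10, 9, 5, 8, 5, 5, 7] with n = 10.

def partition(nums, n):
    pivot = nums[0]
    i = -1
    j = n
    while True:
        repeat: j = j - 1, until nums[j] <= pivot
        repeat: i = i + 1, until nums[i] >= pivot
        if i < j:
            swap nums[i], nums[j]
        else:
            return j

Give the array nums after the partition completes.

[7, 5, 5, 8, 5, 9, 10, 10, 9, 8]

pivot = nums[0] = 8; i = -1, j = 10
j→9 (nums[9]=7≤8), i→0 (nums[0]=8≥8); i<j, swap → [7, 9, 10, 10, 9, 5, 8, 5, 5, 8]
j→8 (nums[8]=5≤8), i→1 (nums[1]=9≥8); i<j, swap → [7, 5, 10, 10, 9, 5, 8, 5, 9, 8]
j→7 (nums[7]=5≤8), i→2 (nums[2]=10≥8); i<j, swap → [7, 5, 5, 10, 9, 5, 8, 10, 9, 8]
j→6 (nums[6]=8≤8), i→3 (nums[3]=10≥8); i<j, swap → [7, 5, 5, 8, 9, 5, 10, 10, 9, 8]
j→5 (nums[5]=5≤8), i→4 (nums[4]=9≥8); i<j, swap → [7, 5, 5, 8, 5, 9, 10, 10, 9, 8]
j→4, i→5; i≥j, return j=4. nums = [7, 5, 5, 8, 5, 9, 10, 10, 9, 8]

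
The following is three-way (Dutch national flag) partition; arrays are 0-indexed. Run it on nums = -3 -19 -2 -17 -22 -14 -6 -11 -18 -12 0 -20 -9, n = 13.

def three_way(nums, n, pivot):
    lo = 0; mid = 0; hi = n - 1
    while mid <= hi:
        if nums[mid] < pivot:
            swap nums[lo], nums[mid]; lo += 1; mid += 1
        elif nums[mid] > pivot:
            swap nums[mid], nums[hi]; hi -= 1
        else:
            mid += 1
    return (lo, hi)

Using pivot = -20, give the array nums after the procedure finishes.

-22 -20 -17 -2 -14 -6 -11 -18 -12 0 -19 -9 -3

lo=0 mid=0 hi=12
-3>-20: swap(0,12), hi=11 ⇒ -9 -19 -2 -17 -22 -14 -6 -11 -18 -12 0 -20 -3
-9>-20: swap(0,11), hi=10 ⇒ -20 -19 -2 -17 -22 -14 -6 -11 -18 -12 0 -9 -3
-20=-20: mid=1
-19>-20: swap(1,10), hi=9 ⇒ -20 0 -2 -17 -22 -14 -6 -11 -18 -12 -19 -9 -3
0>-20: swap(1,9), hi=8 ⇒ -20 -12 -2 -17 -22 -14 -6 -11 -18 0 -19 -9 -3
-12>-20: swap(1,8), hi=7 ⇒ -20 -18 -2 -17 -22 -14 -6 -11 -12 0 -19 -9 -3
-18>-20: swap(1,7), hi=6 ⇒ -20 -11 -2 -17 -22 -14 -6 -18 -12 0 -19 -9 -3
-11>-20: swap(1,6), hi=5 ⇒ -20 -6 -2 -17 -22 -14 -11 -18 -12 0 -19 -9 -3
-6>-20: swap(1,5), hi=4 ⇒ -20 -14 -2 -17 -22 -6 -11 -18 -12 0 -19 -9 -3
-14>-20: swap(1,4), hi=3 ⇒ -20 -22 -2 -17 -14 -6 -11 -18 -12 0 -19 -9 -3
-22<-20: swap(0,1), lo=1 mid=2 ⇒ -22 -20 -2 -17 -14 -6 -11 -18 -12 0 -19 -9 -3
-2>-20: swap(2,3), hi=2 ⇒ -22 -20 -17 -2 -14 -6 -11 -18 -12 0 -19 -9 -3
-17>-20: swap(2,2), hi=1 ⇒ -22 -20 -17 -2 -14 -6 -11 -18 -12 0 -19 -9 -3
done. lo=1 hi=1; nums=-22 -20 -17 -2 -14 -6 -11 -18 -12 0 -19 -9 -3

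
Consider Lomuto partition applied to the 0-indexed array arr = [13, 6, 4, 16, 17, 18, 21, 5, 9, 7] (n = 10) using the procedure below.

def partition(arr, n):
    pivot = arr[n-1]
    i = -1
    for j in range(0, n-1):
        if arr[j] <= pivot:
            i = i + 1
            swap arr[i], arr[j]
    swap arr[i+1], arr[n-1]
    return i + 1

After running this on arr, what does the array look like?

[6, 4, 5, 7, 17, 18, 21, 13, 9, 16]

pivot = arr[9] = 7; i = -1
j=0: arr[0]=13 > 7 → no swap
j=1: arr[1]=6 ≤ 7 → i=0, swap arr[0],arr[1] → [6, 13, 4, 16, 17, 18, 21, 5, 9, 7]
j=2: arr[2]=4 ≤ 7 → i=1, swap arr[1],arr[2] → [6, 4, 13, 16, 17, 18, 21, 5, 9, 7]
j=3: arr[3]=16 > 7 → no swap
j=4: arr[4]=17 > 7 → no swap
j=5: arr[5]=18 > 7 → no swap
j=6: arr[6]=21 > 7 → no swap
j=7: arr[7]=5 ≤ 7 → i=2, swap arr[2],arr[7] → [6, 4, 5, 16, 17, 18, 21, 13, 9, 7]
j=8: arr[8]=9 > 7 → no swap
final swap arr[3],arr[9] → [6, 4, 5, 7, 17, 18, 21, 13, 9, 16]; return 3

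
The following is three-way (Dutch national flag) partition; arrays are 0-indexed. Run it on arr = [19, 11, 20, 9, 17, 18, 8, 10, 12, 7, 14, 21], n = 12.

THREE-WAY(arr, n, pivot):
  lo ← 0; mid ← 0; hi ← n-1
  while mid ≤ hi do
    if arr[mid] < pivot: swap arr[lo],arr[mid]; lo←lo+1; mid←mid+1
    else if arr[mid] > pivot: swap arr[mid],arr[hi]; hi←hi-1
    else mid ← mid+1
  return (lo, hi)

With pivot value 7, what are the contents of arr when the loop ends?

lo=0 mid=0 hi=11
19>7: swap(0,11), hi=10 ⇒ [21, 11, 20, 9, 17, 18, 8, 10, 12, 7, 14, 19]
21>7: swap(0,10), hi=9 ⇒ [14, 11, 20, 9, 17, 18, 8, 10, 12, 7, 21, 19]
14>7: swap(0,9), hi=8 ⇒ [7, 11, 20, 9, 17, 18, 8, 10, 12, 14, 21, 19]
7=7: mid=1
11>7: swap(1,8), hi=7 ⇒ [7, 12, 20, 9, 17, 18, 8, 10, 11, 14, 21, 19]
12>7: swap(1,7), hi=6 ⇒ [7, 10, 20, 9, 17, 18, 8, 12, 11, 14, 21, 19]
10>7: swap(1,6), hi=5 ⇒ [7, 8, 20, 9, 17, 18, 10, 12, 11, 14, 21, 19]
8>7: swap(1,5), hi=4 ⇒ [7, 18, 20, 9, 17, 8, 10, 12, 11, 14, 21, 19]
18>7: swap(1,4), hi=3 ⇒ [7, 17, 20, 9, 18, 8, 10, 12, 11, 14, 21, 19]
17>7: swap(1,3), hi=2 ⇒ [7, 9, 20, 17, 18, 8, 10, 12, 11, 14, 21, 19]
9>7: swap(1,2), hi=1 ⇒ [7, 20, 9, 17, 18, 8, 10, 12, 11, 14, 21, 19]
20>7: swap(1,1), hi=0 ⇒ [7, 20, 9, 17, 18, 8, 10, 12, 11, 14, 21, 19]
done. lo=0 hi=0; arr=[7, 20, 9, 17, 18, 8, 10, 12, 11, 14, 21, 19]

[7, 20, 9, 17, 18, 8, 10, 12, 11, 14, 21, 19]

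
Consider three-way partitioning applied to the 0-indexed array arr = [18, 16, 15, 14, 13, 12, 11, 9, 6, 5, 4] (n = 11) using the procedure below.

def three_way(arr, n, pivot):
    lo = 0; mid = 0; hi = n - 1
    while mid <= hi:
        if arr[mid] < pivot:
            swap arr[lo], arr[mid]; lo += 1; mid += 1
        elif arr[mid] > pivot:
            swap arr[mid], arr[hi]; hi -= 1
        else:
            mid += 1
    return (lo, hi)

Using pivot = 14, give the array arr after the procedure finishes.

[4, 5, 6, 13, 12, 11, 9, 14, 15, 16, 18]

pivot = 14; lo=0, mid=0, hi=10
arr[mid]=18>14: swap arr[0],arr[10]; hi=9 → [4, 16, 15, 14, 13, 12, 11, 9, 6, 5, 18]
arr[mid]=4<14: swap arr[0],arr[0]; lo=1,mid=1 → [4, 16, 15, 14, 13, 12, 11, 9, 6, 5, 18]
arr[mid]=16>14: swap arr[1],arr[9]; hi=8 → [4, 5, 15, 14, 13, 12, 11, 9, 6, 16, 18]
arr[mid]=5<14: swap arr[1],arr[1]; lo=2,mid=2 → [4, 5, 15, 14, 13, 12, 11, 9, 6, 16, 18]
arr[mid]=15>14: swap arr[2],arr[8]; hi=7 → [4, 5, 6, 14, 13, 12, 11, 9, 15, 16, 18]
arr[mid]=6<14: swap arr[2],arr[2]; lo=3,mid=3 → [4, 5, 6, 14, 13, 12, 11, 9, 15, 16, 18]
arr[mid]=14=14: mid=4
arr[mid]=13<14: swap arr[3],arr[4]; lo=4,mid=5 → [4, 5, 6, 13, 14, 12, 11, 9, 15, 16, 18]
arr[mid]=12<14: swap arr[4],arr[5]; lo=5,mid=6 → [4, 5, 6, 13, 12, 14, 11, 9, 15, 16, 18]
arr[mid]=11<14: swap arr[5],arr[6]; lo=6,mid=7 → [4, 5, 6, 13, 12, 11, 14, 9, 15, 16, 18]
arr[mid]=9<14: swap arr[6],arr[7]; lo=7,mid=8 → [4, 5, 6, 13, 12, 11, 9, 14, 15, 16, 18]
end: lo=7, hi=7; arr = [4, 5, 6, 13, 12, 11, 9, 14, 15, 16, 18]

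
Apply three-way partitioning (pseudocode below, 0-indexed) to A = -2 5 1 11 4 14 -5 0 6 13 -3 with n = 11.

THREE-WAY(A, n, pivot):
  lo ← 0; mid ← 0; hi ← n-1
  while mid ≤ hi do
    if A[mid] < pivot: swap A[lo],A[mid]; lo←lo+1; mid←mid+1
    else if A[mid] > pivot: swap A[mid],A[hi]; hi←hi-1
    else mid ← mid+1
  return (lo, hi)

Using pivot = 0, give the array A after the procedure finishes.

lo=0 mid=0 hi=10
-2<0: swap(0,0), lo=1 mid=1 ⇒ -2 5 1 11 4 14 -5 0 6 13 -3
5>0: swap(1,10), hi=9 ⇒ -2 -3 1 11 4 14 -5 0 6 13 5
-3<0: swap(1,1), lo=2 mid=2 ⇒ -2 -3 1 11 4 14 -5 0 6 13 5
1>0: swap(2,9), hi=8 ⇒ -2 -3 13 11 4 14 -5 0 6 1 5
13>0: swap(2,8), hi=7 ⇒ -2 -3 6 11 4 14 -5 0 13 1 5
6>0: swap(2,7), hi=6 ⇒ -2 -3 0 11 4 14 -5 6 13 1 5
0=0: mid=3
11>0: swap(3,6), hi=5 ⇒ -2 -3 0 -5 4 14 11 6 13 1 5
-5<0: swap(2,3), lo=3 mid=4 ⇒ -2 -3 -5 0 4 14 11 6 13 1 5
4>0: swap(4,5), hi=4 ⇒ -2 -3 -5 0 14 4 11 6 13 1 5
14>0: swap(4,4), hi=3 ⇒ -2 -3 -5 0 14 4 11 6 13 1 5
done. lo=3 hi=3; A=-2 -3 -5 0 14 4 11 6 13 1 5

-2 -3 -5 0 14 4 11 6 13 1 5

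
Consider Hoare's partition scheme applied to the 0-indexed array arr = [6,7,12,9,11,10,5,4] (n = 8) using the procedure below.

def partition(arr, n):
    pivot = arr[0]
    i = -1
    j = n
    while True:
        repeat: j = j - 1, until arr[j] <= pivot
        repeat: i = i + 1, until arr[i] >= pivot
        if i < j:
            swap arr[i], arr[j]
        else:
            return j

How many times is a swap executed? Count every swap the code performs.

pivot = arr[0] = 6; i = -1, j = 8
j→7 (arr[7]=4≤6), i→0 (arr[0]=6≥6); i<j, swap → [4,7,12,9,11,10,5,6]
j→6 (arr[6]=5≤6), i→1 (arr[1]=7≥6); i<j, swap → [4,5,12,9,11,10,7,6]
j→1, i→2; i≥j, return j=1. arr = [4,5,12,9,11,10,7,6]

2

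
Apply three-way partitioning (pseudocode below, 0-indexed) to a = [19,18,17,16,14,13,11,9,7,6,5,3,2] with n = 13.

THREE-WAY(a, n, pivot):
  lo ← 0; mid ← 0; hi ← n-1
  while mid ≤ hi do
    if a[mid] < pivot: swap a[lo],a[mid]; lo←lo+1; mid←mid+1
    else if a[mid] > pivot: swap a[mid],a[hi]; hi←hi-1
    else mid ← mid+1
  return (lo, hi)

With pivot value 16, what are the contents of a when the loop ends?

pivot = 16; lo=0, mid=0, hi=12
a[mid]=19>16: swap a[0],a[12]; hi=11 → [2,18,17,16,14,13,11,9,7,6,5,3,19]
a[mid]=2<16: swap a[0],a[0]; lo=1,mid=1 → [2,18,17,16,14,13,11,9,7,6,5,3,19]
a[mid]=18>16: swap a[1],a[11]; hi=10 → [2,3,17,16,14,13,11,9,7,6,5,18,19]
a[mid]=3<16: swap a[1],a[1]; lo=2,mid=2 → [2,3,17,16,14,13,11,9,7,6,5,18,19]
a[mid]=17>16: swap a[2],a[10]; hi=9 → [2,3,5,16,14,13,11,9,7,6,17,18,19]
a[mid]=5<16: swap a[2],a[2]; lo=3,mid=3 → [2,3,5,16,14,13,11,9,7,6,17,18,19]
a[mid]=16=16: mid=4
a[mid]=14<16: swap a[3],a[4]; lo=4,mid=5 → [2,3,5,14,16,13,11,9,7,6,17,18,19]
a[mid]=13<16: swap a[4],a[5]; lo=5,mid=6 → [2,3,5,14,13,16,11,9,7,6,17,18,19]
a[mid]=11<16: swap a[5],a[6]; lo=6,mid=7 → [2,3,5,14,13,11,16,9,7,6,17,18,19]
a[mid]=9<16: swap a[6],a[7]; lo=7,mid=8 → [2,3,5,14,13,11,9,16,7,6,17,18,19]
a[mid]=7<16: swap a[7],a[8]; lo=8,mid=9 → [2,3,5,14,13,11,9,7,16,6,17,18,19]
a[mid]=6<16: swap a[8],a[9]; lo=9,mid=10 → [2,3,5,14,13,11,9,7,6,16,17,18,19]
end: lo=9, hi=9; a = [2,3,5,14,13,11,9,7,6,16,17,18,19]

[2,3,5,14,13,11,9,7,6,16,17,18,19]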